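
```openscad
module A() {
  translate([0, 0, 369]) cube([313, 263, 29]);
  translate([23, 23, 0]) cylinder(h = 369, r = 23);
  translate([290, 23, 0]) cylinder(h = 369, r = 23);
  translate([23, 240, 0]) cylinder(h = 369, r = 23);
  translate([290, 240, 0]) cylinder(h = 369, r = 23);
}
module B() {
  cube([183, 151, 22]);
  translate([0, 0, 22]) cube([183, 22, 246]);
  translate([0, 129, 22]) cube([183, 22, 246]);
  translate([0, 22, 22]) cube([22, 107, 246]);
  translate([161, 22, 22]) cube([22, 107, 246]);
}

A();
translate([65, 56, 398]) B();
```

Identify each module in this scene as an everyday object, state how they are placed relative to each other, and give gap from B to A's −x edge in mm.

A is a stool. B is an open box. The open box is on top of the stool, centred. The gap from the open box to the stool's −x edge is 65 mm.

The open box's min-x is at 65; the stool's min-x is 0; gap = 65 mm.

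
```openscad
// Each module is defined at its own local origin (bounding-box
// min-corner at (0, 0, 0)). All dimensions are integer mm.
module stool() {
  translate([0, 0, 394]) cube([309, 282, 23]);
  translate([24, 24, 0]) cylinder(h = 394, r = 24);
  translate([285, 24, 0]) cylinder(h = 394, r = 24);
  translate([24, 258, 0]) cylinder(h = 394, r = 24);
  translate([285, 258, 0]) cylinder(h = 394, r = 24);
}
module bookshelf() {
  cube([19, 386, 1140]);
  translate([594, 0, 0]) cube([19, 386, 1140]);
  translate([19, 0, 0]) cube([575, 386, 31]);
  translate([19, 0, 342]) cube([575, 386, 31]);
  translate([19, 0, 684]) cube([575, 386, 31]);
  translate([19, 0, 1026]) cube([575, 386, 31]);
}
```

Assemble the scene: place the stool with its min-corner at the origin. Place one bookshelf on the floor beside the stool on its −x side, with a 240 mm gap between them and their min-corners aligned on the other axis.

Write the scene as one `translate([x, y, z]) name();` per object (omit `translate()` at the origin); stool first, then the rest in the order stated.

stool();
translate([-853, 0, 0]) bookshelf();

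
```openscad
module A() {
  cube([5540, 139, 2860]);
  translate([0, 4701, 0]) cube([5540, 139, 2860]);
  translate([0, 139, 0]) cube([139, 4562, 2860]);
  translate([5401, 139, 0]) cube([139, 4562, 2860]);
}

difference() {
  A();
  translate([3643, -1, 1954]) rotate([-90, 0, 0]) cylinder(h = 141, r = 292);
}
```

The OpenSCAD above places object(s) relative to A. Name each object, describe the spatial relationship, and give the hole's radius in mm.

A is a house frame. The house frame has a circular hole through its front wall. The hole's radius is 292 mm.

The subtracted cylinder has r = 292 mm.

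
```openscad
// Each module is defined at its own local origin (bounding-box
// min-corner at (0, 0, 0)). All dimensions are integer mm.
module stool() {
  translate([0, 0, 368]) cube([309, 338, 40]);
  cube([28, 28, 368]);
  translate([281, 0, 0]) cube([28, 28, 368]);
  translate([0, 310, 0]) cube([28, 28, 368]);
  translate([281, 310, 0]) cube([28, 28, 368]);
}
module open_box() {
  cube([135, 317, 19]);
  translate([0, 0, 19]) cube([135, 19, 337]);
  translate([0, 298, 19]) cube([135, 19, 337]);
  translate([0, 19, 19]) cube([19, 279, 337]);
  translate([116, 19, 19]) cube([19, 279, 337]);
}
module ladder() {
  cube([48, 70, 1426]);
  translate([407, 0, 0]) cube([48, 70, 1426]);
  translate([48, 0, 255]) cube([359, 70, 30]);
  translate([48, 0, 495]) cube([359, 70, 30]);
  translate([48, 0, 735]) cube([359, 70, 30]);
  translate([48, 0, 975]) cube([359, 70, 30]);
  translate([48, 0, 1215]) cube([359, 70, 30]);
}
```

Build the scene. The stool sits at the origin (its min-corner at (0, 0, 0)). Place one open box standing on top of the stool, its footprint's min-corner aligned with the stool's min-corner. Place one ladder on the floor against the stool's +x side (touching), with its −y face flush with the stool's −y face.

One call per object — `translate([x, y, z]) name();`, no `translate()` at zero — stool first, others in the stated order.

stool();
translate([0, 0, 408]) open_box();
translate([309, 0, 0]) ladder();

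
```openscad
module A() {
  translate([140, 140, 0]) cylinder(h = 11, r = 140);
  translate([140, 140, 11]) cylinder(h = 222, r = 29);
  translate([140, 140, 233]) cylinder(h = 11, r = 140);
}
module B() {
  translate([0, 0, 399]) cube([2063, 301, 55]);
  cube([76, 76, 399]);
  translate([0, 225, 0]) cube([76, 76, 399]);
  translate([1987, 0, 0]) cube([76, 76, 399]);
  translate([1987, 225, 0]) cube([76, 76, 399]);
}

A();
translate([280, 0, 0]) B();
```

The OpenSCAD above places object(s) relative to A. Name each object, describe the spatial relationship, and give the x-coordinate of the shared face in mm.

A is a spool. B is a bench. The bench is against the spool's +x side, with their −y faces flush. The x-coordinate of the shared face is 280 mm.

The spool's +x face and the bench's −x face are both at x = 280 mm.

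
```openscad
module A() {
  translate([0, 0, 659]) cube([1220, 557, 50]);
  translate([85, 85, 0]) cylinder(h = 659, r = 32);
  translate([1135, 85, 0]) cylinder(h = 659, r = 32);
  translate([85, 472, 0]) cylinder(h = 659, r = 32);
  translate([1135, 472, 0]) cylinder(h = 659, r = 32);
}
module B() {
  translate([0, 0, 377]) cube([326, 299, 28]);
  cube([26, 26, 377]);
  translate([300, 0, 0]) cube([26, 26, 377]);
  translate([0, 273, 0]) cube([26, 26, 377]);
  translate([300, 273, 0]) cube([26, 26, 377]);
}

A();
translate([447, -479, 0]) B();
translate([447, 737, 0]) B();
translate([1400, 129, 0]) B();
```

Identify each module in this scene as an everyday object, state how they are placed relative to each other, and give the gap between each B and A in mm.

A is a table. B is a stool. Three stools sit around the table at the −y, +y, +x sides. The gap between each stool and the table is 180 mm.

Each stool's nearest face is 180 mm from the table's bounding box.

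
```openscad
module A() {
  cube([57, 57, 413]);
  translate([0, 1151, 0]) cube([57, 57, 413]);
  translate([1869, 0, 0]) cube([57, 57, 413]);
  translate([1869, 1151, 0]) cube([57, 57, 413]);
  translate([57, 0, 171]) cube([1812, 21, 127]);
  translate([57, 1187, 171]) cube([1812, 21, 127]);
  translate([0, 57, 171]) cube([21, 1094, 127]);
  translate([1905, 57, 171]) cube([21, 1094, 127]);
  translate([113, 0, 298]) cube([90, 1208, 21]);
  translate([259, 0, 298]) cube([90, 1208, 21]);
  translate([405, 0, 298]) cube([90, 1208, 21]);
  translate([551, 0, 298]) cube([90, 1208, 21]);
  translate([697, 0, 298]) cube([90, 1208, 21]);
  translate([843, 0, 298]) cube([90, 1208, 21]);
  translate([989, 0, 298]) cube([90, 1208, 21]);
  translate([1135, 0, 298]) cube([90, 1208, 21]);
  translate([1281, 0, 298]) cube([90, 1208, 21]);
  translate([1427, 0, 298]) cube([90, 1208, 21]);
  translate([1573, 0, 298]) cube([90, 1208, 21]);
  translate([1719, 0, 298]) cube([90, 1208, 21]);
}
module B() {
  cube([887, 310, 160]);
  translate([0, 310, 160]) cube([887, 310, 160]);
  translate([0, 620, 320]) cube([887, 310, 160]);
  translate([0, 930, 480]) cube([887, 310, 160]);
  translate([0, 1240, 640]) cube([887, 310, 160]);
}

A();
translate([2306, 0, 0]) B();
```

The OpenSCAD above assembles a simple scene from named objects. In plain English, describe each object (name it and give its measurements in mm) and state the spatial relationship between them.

A is a bed frame 1926 mm long (x) by 1208 mm wide (y). Four 57×57 mm corner posts, 413 mm tall, at the corners of the footprint. Four rails of 21 mm thickness and 127 mm height run between adjacent posts with their undersides at z = 171 mm, their outer faces flush with the outside of the frame (the two x-running rails run between the posts' inner faces; the two y-running rails run between the posts' inner faces). 12 slats, each 90 mm wide (x) and 21 mm thick, lie across the top of the two x-running rails, running the full 1208 mm width of the frame in y; the slats are evenly spaced along x between the inner faces of the end posts with equal gaps (rounded down to the nearest mm) at the −x end and between each pair — any rounding remainder accumulates at the +x end.

B is a run of 5 identical solid stair steps. Each tread is 887×310 mm and each step block is 160 mm high. Step 1 rests on the floor; step k is offset from step 1 by (k−1)×310 mm in y and (k−1)×160 mm in z.

The staircase is on the floor beside the bed frame on its +x side.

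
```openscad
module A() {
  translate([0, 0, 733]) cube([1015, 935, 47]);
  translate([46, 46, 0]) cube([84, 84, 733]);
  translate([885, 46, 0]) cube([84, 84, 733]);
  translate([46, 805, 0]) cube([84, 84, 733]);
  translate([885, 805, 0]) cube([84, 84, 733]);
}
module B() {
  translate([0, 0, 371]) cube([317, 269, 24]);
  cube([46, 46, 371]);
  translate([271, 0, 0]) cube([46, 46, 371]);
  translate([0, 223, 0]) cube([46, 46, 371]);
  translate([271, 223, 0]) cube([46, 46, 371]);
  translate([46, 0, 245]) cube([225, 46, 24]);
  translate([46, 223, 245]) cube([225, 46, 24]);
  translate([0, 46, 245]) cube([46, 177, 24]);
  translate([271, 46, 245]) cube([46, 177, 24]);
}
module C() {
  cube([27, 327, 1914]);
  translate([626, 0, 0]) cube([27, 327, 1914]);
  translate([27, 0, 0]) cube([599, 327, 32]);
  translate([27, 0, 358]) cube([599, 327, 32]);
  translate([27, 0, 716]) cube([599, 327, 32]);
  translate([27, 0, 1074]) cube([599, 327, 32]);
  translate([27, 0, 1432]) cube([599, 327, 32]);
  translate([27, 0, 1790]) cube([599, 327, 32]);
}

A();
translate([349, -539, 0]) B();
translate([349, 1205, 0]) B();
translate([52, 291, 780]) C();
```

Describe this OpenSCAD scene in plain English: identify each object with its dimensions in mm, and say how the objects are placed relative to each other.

A is a table with a 1015×935 mm rectangular top, 47 mm thick, top surface at z = 780 mm, supported by four 84×84 mm square legs, each inset 46 mm from the nearest pair of top edges, running from the floor.

B is a four-legged stool. The seat is 317×269 mm, 24 mm thick, top at z = 395 mm. It stands on four square legs, each 46×46 mm in cross-section, from z = 0 to the seat underside, each flush with a corner of the seat. Four stretchers, 46 mm wide and 24 mm tall, connect adjacent legs with their undersides at z = 245 mm, each running between the inner faces of the legs it joins and aligned with the legs' outer faces on the other axis.

C is a bookshelf 653 mm wide overall, 327 mm deep and 1914 mm tall. The two sides are 27 mm thick vertical panels. 6 horizontal shelves of 32 mm thickness span between the inner faces of the sides; the lowest shelf sits on the floor and shelves are stacked with a clear vertical gap of 326 mm between each pair.

Two stools sit around the table at the −y, +y sides. The bookshelf is on top of the table.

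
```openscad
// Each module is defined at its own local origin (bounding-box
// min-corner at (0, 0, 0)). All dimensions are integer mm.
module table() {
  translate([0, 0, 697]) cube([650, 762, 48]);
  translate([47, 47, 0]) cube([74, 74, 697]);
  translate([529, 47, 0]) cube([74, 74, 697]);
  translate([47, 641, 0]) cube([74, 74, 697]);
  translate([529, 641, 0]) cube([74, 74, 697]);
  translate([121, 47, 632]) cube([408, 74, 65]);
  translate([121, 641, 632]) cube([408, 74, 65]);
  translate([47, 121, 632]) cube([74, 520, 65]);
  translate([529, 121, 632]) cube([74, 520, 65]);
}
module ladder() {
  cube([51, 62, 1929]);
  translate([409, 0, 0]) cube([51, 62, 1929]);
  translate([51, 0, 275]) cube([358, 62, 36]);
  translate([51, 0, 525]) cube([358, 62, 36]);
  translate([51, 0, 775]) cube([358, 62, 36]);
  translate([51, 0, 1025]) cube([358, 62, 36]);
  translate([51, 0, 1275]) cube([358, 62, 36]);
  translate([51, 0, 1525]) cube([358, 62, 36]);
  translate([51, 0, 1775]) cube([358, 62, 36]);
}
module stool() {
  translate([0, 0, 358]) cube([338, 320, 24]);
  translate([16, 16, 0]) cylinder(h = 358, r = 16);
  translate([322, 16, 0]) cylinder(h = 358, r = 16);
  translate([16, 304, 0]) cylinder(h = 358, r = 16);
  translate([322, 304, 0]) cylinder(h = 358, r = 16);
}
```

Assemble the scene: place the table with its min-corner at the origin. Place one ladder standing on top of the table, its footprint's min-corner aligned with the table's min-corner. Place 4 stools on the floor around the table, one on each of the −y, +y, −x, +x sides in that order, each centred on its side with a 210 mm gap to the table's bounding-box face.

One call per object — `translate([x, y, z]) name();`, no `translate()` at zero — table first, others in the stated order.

table();
translate([0, 0, 745]) ladder();
translate([156, -530, 0]) stool();
translate([156, 972, 0]) stool();
translate([-548, 221, 0]) stool();
translate([860, 221, 0]) stool();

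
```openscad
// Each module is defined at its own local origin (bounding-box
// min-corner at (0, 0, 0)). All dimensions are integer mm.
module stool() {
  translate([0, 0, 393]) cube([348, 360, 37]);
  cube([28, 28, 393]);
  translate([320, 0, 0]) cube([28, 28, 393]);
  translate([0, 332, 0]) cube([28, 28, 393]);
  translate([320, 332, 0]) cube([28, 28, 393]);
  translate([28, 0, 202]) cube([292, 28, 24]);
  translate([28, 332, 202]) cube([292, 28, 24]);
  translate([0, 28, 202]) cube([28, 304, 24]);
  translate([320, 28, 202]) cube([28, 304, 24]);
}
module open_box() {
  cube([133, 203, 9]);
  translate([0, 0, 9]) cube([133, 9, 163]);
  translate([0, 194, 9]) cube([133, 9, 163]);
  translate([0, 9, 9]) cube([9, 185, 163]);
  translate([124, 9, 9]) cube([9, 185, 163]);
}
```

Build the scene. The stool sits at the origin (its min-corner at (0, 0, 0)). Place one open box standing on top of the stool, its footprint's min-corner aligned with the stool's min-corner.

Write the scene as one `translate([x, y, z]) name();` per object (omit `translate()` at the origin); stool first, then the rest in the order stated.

stool();
translate([0, 0, 430]) open_box();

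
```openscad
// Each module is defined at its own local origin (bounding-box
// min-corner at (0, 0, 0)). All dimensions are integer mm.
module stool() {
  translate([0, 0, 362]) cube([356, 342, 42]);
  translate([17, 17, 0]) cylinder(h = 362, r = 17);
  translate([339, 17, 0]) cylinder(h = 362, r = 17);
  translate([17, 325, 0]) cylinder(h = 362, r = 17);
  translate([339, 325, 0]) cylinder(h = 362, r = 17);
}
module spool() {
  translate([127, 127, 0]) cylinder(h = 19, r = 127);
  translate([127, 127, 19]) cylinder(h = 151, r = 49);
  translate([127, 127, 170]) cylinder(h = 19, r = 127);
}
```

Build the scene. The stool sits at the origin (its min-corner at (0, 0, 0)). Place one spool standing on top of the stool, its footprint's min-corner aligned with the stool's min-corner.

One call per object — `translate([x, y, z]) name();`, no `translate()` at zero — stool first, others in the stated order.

stool();
translate([0, 0, 404]) spool();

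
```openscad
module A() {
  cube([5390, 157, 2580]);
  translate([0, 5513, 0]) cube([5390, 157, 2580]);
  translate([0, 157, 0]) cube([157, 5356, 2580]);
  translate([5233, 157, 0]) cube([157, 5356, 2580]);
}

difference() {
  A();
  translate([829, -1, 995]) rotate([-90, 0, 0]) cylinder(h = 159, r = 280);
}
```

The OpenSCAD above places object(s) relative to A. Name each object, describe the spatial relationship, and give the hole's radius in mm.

The subtracted cylinder has r = 280 mm.

A is a house frame. The house frame has a circular hole through its front wall. The hole's radius is 280 mm.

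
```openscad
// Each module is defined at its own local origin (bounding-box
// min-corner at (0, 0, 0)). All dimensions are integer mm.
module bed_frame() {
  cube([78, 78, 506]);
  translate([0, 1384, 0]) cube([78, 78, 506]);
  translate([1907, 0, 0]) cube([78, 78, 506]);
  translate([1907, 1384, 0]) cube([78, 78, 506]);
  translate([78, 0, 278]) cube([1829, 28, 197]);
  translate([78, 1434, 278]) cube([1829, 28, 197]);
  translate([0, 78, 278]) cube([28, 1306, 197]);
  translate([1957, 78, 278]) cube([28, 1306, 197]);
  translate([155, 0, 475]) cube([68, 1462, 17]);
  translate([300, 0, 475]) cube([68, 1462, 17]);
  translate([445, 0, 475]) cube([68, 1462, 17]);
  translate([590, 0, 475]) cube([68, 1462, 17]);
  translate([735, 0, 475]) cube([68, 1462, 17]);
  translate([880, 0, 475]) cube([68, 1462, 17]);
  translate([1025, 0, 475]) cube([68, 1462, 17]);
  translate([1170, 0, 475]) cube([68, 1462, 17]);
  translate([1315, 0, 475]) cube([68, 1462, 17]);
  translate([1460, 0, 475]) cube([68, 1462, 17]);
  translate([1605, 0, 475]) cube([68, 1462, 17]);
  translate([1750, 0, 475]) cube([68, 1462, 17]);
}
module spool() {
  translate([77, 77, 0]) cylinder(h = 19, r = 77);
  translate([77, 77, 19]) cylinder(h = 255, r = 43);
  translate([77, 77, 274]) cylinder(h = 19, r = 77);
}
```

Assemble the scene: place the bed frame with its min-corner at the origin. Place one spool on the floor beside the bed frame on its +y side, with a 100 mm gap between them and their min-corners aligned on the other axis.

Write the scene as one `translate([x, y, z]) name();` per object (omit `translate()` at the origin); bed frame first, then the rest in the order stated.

bed_frame();
translate([0, 1562, 0]) spool();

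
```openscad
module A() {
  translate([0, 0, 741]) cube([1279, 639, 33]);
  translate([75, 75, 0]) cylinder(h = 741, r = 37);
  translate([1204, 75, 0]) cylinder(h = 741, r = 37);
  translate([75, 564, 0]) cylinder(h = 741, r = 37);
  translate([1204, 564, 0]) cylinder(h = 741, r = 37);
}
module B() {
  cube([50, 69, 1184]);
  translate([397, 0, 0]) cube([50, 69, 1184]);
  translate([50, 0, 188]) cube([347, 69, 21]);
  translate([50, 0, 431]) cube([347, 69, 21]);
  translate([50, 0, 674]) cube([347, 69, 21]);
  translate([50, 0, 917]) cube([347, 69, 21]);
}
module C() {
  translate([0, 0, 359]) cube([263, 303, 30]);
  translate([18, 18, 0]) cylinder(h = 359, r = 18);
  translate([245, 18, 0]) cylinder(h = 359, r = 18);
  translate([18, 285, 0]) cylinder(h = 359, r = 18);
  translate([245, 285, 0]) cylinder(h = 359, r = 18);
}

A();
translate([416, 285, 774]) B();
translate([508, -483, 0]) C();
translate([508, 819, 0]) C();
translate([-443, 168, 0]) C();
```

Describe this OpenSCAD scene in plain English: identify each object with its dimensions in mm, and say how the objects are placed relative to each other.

A is a table with a 1279×639 mm rectangular top, 33 mm thick, top surface at z = 774 mm, supported by four round legs of 74 mm diameter, each leg's bounding box inset 38 mm from the nearest pair of top edges, running from the floor.

B is a straight ladder. Two 50×69 mm vertical rails, 1184 mm tall, stand 447 mm apart (outside-to-outside) with their front faces coplanar on the −y side. 4 rungs, each 69 mm deep and 21 mm tall, span between the inner faces of the rails, front faces flush with the rails. The lowest rung's underside is at z = 188 mm and rungs are spaced 243 mm apart (underside to underside).

C is a four-legged stool. The seat is 263×303 mm, 30 mm thick, top at z = 389 mm. It stands on four round legs, each 36 mm in diameter, from z = 0 to the seat underside, each leg's axis is inset half a diameter from the nearest pair of seat edges (so the leg's bounding box is flush with the corner).

The ladder is on top of the table, centred. Three stools sit around the table at the −y, +y, −x sides.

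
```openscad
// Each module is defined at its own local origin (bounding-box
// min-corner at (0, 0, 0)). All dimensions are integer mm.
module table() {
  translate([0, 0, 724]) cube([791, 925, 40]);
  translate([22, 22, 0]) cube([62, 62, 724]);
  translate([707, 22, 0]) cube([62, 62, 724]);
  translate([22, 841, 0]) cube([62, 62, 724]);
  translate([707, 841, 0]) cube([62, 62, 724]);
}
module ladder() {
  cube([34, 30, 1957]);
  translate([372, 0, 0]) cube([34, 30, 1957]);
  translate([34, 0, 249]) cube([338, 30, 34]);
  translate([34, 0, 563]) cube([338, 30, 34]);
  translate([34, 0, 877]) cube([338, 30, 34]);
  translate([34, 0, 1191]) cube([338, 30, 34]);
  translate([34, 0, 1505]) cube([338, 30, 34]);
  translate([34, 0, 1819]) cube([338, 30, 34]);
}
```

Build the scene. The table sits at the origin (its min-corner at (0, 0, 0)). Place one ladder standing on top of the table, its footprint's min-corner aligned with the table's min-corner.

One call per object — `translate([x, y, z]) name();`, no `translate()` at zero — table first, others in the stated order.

table();
translate([0, 0, 764]) ladder();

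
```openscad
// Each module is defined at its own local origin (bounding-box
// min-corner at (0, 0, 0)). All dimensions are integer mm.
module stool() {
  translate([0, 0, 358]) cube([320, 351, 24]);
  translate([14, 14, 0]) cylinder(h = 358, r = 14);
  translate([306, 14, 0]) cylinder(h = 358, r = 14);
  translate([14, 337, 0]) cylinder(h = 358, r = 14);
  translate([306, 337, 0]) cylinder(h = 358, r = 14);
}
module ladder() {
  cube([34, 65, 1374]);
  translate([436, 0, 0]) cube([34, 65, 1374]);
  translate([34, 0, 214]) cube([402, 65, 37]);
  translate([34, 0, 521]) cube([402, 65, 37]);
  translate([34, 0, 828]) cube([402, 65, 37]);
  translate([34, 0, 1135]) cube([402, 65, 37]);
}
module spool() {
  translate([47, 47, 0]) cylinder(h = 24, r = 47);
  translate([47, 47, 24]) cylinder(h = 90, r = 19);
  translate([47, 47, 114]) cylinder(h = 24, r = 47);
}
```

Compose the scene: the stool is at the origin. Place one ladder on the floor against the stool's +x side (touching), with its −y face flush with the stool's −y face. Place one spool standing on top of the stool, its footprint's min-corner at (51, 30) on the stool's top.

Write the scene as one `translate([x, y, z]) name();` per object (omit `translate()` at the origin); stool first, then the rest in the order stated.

stool();
translate([320, 0, 0]) ladder();
translate([51, 30, 382]) spool();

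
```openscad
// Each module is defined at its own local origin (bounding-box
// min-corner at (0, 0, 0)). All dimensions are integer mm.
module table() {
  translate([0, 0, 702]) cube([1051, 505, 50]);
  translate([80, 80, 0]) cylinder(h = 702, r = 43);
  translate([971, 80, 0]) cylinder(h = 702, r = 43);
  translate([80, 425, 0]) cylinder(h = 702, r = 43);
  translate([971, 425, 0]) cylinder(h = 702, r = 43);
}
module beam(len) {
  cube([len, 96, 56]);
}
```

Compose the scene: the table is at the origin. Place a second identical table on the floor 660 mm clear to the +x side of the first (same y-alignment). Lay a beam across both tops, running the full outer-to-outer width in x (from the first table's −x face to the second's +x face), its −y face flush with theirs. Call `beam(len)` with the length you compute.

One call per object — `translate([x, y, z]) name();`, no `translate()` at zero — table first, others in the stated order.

table();
translate([1711, 0, 0]) table();
translate([0, 0, 752]) beam(2762);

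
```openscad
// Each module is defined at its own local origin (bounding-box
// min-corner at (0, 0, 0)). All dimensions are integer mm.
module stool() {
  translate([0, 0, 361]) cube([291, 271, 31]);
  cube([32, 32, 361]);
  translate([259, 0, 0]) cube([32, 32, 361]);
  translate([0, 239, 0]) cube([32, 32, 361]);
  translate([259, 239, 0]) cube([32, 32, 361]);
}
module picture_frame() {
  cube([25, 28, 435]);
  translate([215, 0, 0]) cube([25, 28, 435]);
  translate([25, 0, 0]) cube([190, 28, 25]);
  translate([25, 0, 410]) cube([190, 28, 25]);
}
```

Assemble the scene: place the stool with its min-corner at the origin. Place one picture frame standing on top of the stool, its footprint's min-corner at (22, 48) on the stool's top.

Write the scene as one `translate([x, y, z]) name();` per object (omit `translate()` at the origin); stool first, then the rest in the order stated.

stool();
translate([22, 48, 392]) picture_frame();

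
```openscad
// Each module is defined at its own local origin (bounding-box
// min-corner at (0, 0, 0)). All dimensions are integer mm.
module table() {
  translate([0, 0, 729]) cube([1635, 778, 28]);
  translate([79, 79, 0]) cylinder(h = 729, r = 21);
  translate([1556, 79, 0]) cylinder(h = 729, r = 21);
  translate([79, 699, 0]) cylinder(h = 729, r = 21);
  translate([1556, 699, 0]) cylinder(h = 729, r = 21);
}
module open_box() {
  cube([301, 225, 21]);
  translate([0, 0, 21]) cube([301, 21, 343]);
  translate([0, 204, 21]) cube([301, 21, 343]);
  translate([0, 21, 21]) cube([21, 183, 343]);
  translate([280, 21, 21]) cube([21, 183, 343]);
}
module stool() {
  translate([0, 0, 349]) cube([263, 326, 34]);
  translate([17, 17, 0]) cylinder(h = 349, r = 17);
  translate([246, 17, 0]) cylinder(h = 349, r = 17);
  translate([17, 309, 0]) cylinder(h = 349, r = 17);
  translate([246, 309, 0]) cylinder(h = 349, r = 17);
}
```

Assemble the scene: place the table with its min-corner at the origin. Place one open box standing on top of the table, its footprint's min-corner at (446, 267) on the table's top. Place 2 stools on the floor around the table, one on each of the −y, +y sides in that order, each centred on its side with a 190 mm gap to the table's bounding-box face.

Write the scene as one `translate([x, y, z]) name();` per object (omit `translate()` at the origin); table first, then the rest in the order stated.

table();
translate([446, 267, 757]) open_box();
translate([686, -516, 0]) stool();
translate([686, 968, 0]) stool();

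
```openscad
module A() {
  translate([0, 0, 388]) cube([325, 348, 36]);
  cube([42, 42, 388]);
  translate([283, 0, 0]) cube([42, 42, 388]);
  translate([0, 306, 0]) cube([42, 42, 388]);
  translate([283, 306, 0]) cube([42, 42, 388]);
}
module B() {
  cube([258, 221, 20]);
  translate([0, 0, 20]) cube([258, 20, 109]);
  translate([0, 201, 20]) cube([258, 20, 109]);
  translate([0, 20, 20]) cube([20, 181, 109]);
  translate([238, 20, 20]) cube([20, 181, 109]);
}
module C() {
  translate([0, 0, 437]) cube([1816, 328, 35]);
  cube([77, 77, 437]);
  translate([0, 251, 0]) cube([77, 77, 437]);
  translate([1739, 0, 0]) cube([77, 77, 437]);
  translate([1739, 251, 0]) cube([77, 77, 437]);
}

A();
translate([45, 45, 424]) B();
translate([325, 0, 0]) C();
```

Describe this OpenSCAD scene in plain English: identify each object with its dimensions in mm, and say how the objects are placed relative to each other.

A is a simple wooden stool: a rectangular seat 325 mm (x) by 348 mm (y), 36 mm thick, top face at z = 424 mm, on four square legs, each 42×42 mm in cross-section. The legs rest on z = 0, each flush with a corner of the seat.

B is an open-topped rectangular box: outside dimensions 258×221×129 mm, with a uniform wall and base thickness of 20 mm. The base is a full 258×221 slab on the floor; four walls sit on top of the base. The front and back walls (the −y and +y sides) span the full width; the two side walls fit between them.

C is a bench: a 1816×328 mm seat slab, 35 mm thick, top at z = 472 mm, on four 77×77 mm square legs flush with the seat corners and standing on z = 0.

The open box is on top of the stool. The bench is against the stool's +x side, with their −y faces flush.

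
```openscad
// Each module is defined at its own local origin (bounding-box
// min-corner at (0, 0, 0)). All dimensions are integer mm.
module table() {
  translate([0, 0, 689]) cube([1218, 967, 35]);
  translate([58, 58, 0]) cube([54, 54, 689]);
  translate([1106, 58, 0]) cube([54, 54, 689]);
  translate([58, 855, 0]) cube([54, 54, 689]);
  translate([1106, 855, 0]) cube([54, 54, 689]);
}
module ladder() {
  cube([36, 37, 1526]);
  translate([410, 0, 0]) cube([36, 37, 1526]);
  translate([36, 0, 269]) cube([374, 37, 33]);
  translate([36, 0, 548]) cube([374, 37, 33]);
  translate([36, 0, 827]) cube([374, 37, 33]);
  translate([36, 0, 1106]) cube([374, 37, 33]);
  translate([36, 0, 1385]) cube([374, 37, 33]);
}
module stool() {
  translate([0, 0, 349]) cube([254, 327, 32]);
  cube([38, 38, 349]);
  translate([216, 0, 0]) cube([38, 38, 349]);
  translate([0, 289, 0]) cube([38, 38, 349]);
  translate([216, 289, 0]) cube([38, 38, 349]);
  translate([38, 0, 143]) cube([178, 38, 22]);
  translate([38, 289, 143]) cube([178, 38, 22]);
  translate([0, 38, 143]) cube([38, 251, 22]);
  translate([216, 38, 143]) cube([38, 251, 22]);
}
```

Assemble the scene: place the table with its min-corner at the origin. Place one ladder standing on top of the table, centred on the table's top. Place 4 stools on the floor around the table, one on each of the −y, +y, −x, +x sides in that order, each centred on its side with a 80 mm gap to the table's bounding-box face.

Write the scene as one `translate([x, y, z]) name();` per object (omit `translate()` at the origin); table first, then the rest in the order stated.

table();
translate([386, 465, 724]) ladder();
translate([482, -407, 0]) stool();
translate([482, 1047, 0]) stool();
translate([-334, 320, 0]) stool();
translate([1298, 320, 0]) stool();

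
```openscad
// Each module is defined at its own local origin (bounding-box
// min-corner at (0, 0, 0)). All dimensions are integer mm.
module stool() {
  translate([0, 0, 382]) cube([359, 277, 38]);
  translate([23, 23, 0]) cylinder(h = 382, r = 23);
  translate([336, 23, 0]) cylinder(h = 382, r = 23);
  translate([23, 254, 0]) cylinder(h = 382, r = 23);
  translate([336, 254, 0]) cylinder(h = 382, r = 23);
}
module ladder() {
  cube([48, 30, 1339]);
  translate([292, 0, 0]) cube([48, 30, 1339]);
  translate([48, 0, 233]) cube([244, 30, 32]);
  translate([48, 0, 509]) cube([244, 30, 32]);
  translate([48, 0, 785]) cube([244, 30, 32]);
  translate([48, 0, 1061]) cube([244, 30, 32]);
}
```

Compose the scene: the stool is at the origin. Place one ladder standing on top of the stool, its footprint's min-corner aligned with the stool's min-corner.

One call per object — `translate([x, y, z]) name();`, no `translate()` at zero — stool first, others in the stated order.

stool();
translate([0, 0, 420]) ladder();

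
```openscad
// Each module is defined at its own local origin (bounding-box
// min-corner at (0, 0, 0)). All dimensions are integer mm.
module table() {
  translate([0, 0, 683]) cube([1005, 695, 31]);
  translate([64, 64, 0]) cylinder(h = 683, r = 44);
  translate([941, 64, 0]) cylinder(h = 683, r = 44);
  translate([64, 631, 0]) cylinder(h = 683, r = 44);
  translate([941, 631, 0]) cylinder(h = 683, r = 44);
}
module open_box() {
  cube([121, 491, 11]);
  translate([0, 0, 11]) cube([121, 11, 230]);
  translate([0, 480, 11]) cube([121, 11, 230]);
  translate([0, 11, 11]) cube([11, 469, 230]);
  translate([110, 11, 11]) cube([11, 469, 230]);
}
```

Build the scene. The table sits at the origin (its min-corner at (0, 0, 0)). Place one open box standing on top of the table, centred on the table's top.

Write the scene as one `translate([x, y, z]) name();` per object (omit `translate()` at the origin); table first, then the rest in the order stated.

table();
translate([442, 102, 714]) open_box();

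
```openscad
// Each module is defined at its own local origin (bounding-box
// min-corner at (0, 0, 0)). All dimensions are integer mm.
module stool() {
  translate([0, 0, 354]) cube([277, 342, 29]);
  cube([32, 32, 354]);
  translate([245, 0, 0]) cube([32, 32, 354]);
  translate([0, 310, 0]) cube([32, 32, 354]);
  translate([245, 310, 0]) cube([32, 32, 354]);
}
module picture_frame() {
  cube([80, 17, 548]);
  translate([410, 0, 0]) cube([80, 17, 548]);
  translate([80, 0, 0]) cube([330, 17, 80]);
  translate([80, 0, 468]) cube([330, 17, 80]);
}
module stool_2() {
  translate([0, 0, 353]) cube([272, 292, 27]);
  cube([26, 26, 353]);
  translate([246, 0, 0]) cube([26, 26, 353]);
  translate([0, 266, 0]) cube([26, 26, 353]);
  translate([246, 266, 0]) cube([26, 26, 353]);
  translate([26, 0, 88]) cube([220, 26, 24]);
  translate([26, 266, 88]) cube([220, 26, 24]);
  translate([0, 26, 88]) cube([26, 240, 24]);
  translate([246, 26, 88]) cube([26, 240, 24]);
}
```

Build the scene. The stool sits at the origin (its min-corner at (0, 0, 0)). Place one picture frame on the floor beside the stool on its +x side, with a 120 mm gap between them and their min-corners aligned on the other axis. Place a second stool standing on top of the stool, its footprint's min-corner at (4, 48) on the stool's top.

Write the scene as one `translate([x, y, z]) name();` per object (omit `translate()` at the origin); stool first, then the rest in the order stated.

stool();
translate([397, 0, 0]) picture_frame();
translate([4, 48, 383]) stool_2();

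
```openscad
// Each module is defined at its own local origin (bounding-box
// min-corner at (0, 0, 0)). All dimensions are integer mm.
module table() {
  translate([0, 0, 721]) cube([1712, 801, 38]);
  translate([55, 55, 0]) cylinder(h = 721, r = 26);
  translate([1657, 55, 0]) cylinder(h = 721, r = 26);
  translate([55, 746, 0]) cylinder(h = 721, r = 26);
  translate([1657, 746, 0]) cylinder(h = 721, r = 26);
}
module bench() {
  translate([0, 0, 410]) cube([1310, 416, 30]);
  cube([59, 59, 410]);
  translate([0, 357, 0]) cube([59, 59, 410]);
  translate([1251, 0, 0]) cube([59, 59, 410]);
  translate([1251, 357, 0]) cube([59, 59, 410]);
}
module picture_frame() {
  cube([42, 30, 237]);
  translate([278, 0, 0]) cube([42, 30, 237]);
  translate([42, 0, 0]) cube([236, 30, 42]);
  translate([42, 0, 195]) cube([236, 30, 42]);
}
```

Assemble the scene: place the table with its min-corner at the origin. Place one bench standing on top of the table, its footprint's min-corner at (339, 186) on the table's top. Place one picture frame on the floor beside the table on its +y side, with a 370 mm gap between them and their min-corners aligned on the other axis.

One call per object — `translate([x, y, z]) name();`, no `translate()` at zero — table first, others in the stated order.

table();
translate([339, 186, 759]) bench();
translate([0, 1171, 0]) picture_frame();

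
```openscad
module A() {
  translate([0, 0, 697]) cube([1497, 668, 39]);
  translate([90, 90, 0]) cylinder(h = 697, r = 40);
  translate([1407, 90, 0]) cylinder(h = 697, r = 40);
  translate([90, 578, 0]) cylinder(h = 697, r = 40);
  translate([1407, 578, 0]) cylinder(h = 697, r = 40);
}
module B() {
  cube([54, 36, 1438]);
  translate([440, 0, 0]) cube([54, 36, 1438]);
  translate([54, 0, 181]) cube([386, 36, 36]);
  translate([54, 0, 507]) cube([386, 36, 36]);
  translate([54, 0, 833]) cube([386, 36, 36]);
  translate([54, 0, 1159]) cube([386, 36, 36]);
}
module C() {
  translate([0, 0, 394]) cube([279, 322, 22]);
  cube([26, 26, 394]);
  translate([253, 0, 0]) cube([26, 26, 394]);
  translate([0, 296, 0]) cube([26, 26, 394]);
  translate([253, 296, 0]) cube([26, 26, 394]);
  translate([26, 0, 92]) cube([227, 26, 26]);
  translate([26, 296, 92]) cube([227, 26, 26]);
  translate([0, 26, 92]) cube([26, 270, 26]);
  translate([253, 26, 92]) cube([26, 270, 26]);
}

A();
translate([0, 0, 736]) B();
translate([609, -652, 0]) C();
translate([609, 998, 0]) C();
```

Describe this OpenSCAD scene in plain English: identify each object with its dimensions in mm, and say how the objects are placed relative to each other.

A is a table: top 1497 mm (x) × 668 mm (y), 39 mm thick, upper face at z = 736 mm, on four round legs of 80 mm diameter, each leg's bounding box inset 50 mm from the nearest pair of top edges, running from z = 0 to the bottom of the top.

B is a straight ladder. Two 54×36 mm vertical rails, 1438 mm tall, stand 494 mm apart (outside-to-outside) with their front faces coplanar on the −y side. 4 rungs, each 36 mm deep and 36 mm tall, span between the inner faces of the rails, front faces flush with the rails. The lowest rung's underside is at z = 181 mm and rungs are spaced 326 mm apart (underside to underside).

C is a four-legged stool. The seat is a 279×322×22 mm slab whose top surface is at z = 416 mm; four square legs, each 26×26 mm in cross-section, run from the floor (z = 0) to the underside of the seat, each flush with a corner of the seat. Four stretchers, 26 mm wide and 26 mm tall, connect adjacent legs with their undersides at z = 92 mm, each running between the inner faces of the legs it joins and aligned with the legs' outer faces on the other axis.

The ladder is on top of the table. Two stools sit around the table at the −y, +y sides.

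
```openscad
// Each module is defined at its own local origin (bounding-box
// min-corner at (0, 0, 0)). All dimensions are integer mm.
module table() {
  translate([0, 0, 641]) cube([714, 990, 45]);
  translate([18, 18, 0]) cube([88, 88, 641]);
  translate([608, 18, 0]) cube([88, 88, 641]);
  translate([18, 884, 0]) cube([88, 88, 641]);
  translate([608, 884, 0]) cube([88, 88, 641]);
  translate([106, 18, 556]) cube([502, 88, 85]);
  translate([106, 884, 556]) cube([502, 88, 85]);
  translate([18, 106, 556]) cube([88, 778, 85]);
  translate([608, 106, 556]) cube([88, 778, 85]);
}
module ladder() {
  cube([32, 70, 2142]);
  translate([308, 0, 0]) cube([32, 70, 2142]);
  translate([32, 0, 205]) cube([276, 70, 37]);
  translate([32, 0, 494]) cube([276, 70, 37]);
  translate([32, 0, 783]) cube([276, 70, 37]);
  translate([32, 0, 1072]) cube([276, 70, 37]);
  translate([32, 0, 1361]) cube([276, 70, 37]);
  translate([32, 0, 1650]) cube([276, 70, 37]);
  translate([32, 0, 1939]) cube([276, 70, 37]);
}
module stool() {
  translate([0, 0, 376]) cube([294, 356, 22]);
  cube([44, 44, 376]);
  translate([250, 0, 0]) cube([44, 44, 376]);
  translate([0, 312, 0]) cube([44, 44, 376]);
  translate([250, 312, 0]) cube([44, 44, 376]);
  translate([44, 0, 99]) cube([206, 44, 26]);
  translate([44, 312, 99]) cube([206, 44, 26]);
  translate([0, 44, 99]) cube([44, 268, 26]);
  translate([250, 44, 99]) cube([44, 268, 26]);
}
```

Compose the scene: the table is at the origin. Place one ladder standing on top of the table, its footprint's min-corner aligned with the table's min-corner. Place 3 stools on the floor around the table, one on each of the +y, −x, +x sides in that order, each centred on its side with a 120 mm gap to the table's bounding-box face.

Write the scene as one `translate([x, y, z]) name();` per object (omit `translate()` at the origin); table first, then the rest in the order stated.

table();
translate([0, 0, 686]) ladder();
translate([210, 1110, 0]) stool();
translate([-414, 317, 0]) stool();
translate([834, 317, 0]) stool();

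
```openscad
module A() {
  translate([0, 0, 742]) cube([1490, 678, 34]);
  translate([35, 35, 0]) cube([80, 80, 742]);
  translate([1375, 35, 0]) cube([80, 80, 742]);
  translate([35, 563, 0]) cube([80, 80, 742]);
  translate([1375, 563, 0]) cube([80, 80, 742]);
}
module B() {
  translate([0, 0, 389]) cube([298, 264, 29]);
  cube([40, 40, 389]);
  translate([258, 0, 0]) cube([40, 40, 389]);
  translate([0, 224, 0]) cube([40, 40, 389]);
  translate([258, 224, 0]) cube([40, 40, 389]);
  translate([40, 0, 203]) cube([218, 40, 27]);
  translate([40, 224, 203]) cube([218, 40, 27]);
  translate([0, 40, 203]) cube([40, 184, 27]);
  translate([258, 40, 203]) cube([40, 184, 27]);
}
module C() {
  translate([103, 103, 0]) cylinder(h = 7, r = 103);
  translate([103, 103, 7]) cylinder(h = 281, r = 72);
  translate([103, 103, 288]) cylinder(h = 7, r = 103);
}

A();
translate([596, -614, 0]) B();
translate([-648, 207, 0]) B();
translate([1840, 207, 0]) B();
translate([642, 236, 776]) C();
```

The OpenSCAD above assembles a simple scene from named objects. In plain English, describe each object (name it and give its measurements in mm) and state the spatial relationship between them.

A is a table: top 1490 mm (x) × 678 mm (y), 34 mm thick, upper face at z = 776 mm, on four 80×80 mm square legs, each inset 35 mm from the nearest pair of top edges, running from z = 0 to the bottom of the top.

B is a simple wooden stool: a rectangular seat 298 mm (x) by 264 mm (y), 29 mm thick, top face at z = 418 mm, on four square legs, each 40×40 mm in cross-section. The legs rest on z = 0, each flush with a corner of the seat. Four stretchers, 40 mm wide and 27 mm tall, connect adjacent legs with their undersides at z = 203 mm, each running between the inner faces of the legs it joins and aligned with the legs' outer faces on the other axis.

C is a spool: two coaxial disc flanges of radius 103 mm and thickness 7 mm, joined by a core cylinder of radius 72 mm and height 281 mm. The lower flange rests on z = 0 and the three cylinders share a vertical axis.

Three stools sit around the table at the −y, −x, +x sides. The spool is on top of the table, centred.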